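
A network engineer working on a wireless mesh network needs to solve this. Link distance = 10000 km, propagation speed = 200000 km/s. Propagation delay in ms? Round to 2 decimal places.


Given: distance = 10000 km, speed = 200000 km/s
Delay = distance / speed = 10000 / 200000 seconds
Delay in ms = 10000 * 1000 / 200000
Delay = 50.0000 ms
Rounded to 2 dp = 50.00 ms

50.00


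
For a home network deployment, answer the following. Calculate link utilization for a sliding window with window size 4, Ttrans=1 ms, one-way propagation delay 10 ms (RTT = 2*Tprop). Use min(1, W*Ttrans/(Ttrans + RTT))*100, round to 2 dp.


Given: W = 4, Ttrans = 1 ms, RTT = 20 ms (= 2 * Tprop, Tprop = 10 ms)
Cycle time = Ttrans + RTT = 1 + 20 = 21 ms (first packet sent until its ACK returns)
W * Ttrans = 4 * 1 = 4 ms of sending per cycle
W * Ttrans / (Ttrans + RTT) = 4 / 21 = 0.190476
U = min(1, 0.190476) = 0.190476
U% = 19.05%

19.05


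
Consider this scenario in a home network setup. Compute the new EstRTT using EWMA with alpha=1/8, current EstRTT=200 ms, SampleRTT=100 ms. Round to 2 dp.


Given: EstRTT = 200 ms, SampleRTT = 100 ms, alpha = 1/8
New EstRTT = (1 - alpha) * EstRTT + alpha * SampleRTT
(7/8) * 200 = 175
(1/8) * 100 = 12.5
New EstRTT = 175 + 12.5 = 187.5 ms -> 187.50 ms (2 dp)

187.50


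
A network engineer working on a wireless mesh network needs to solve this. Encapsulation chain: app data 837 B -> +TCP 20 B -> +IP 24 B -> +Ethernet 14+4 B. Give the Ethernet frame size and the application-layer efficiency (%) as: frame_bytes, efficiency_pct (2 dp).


TCP segment = 837 + 20 = 857 B
IP packet = 857 + 24 = 881 B
Ethernet frame = 881 + 14 + 4 = 899 B
Efficiency = app / frame = 837 / 899 = 0.931034 = 93.1034% -> 93.10% (2 dp)

899, 93.10


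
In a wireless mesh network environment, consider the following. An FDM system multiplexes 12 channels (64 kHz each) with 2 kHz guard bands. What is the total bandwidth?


Given: 12 channels, 64 kHz each, guard = 2 kHz
Channel bandwidth = 12 * 64 = 768 kHz
Guard bands = 11 gaps * 2 kHz = 22 kHz
Total = 768 + 22 = 790 kHz

790


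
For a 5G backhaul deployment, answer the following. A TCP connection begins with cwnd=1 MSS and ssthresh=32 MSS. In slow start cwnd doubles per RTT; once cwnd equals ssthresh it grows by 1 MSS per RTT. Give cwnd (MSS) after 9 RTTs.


RTT 0: cwnd = 1 MSS (initial)
RTT 1: cwnd = 2 MSS (slow start, doubled)
RTT 2: cwnd = 4 MSS (slow start, doubled)
RTT 3: cwnd = 8 MSS (slow start, doubled)
RTT 4: cwnd = 16 MSS (slow start, doubled)
RTT 5: cwnd = 32 MSS (slow start, doubled)
RTT 6: cwnd = 33 MSS (congestion avoidance, +1)
RTT 7: cwnd = 34 MSS (congestion avoidance, +1)
RTT 8: cwnd = 35 MSS (congestion avoidance, +1)
RTT 9: cwnd = 36 MSS (congestion avoidance, +1)

36


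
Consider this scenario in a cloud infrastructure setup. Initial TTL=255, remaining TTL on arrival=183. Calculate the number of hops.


Given: initial TTL = 255, received TTL = 183
Hops = initial TTL - received TTL
Hops = 255 - 183 = 72

72


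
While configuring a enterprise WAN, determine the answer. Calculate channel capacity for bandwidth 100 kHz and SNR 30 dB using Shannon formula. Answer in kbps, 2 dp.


Given: B = 100 kHz, SNR = 30 dB
SNR linear = 10^(30/10) = 1000
1 + SNR = 1001
log2(1001) = 9.9672262588
C = 100 * 1000 * 9.9672262588 = 996722.6259 bps
C = 996.722626 kbps -> 996.72 kbps (2 dp)

996.72


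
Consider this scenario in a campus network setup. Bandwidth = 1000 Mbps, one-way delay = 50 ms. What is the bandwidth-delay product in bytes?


Given: bandwidth = 1000 Mbps, delay = 50 ms
BDP in bits = 1000 * 10^6 * 50 / 1000
BDP in bits = 50000000
BDP in bytes = 50000000 / 8 = 6250000

6250000


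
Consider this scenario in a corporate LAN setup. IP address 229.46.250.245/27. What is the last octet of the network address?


Given: IP = 229.46.250.245, prefix = /27
Subnet mask = 255.255.255.224
Last octet of IP: 245
Last octet of mask: 224
Network last octet = 245 AND 224 = 224

224


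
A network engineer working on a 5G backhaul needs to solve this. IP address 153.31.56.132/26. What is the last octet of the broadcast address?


Given: IP = 153.31.56.132, prefix = /26
Host bits = 32 - 26 = 6
Network last octet = 132 AND mask = 128
Host part size = 2^6 - 1 = 63
Broadcast last octet = 128 OR 63 = 191

191


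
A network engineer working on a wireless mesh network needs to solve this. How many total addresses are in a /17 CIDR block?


Given: CIDR prefix /17
Host bits = 32 - 17 = 15
Total addresses = 2^15 = 32768

32768


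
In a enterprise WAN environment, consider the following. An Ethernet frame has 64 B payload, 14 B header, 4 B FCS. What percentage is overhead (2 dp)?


Given: payload = 64 B, header = 14 B, trailer = 4 B
Overhead bytes = header + trailer = 14 + 4 = 18
Total frame = payload + overhead = 64 + 18 = 82
Overhead % = 18 / 82 * 100 = 21.9512% -> 21.95% (2 dp)

21.95


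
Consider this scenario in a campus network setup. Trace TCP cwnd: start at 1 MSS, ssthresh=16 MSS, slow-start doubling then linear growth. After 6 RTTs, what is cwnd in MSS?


RTT 0: cwnd = 1 MSS (initial)
RTT 1: cwnd = 2 MSS (slow start, doubled)
RTT 2: cwnd = 4 MSS (slow start, doubled)
RTT 3: cwnd = 8 MSS (slow start, doubled)
RTT 4: cwnd = 16 MSS (slow start, doubled)
RTT 5: cwnd = 17 MSS (congestion avoidance, +1)
RTT 6: cwnd = 18 MSS (congestion avoidance, +1)

18


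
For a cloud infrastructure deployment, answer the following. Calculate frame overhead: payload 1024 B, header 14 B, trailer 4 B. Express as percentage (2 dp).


Given: payload = 1024 B, header = 14 B, trailer = 4 B
Overhead bytes = header + trailer = 14 + 4 = 18
Total frame = payload + overhead = 1024 + 18 = 1042
Overhead % = 18 / 1042 * 100 = 1.7274% -> 1.73% (2 dp)

1.73


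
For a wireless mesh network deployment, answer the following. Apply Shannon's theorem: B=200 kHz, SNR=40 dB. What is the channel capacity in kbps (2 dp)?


Given: B = 200 kHz, SNR = 40 dB
SNR linear = 10^(40/10) = 10000
1 + SNR = 10001
log2(10001) = 13.2878566418
C = 200 * 1000 * 13.2878566418 = 2657571.3284 bps
C = 2657.571328 kbps -> 2657.57 kbps (2 dp)

2657.57


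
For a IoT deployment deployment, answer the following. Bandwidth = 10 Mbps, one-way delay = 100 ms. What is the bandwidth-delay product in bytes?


Given: bandwidth = 10 Mbps, delay = 100 ms
BDP in bits = 10 * 10^6 * 100 / 1000
BDP in bits = 1000000
BDP in bytes = 1000000 / 8 = 125000

125000


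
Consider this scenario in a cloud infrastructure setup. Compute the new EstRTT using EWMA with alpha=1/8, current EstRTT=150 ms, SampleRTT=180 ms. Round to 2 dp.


Given: EstRTT = 150 ms, SampleRTT = 180 ms, alpha = 1/8
New EstRTT = (1 - alpha) * EstRTT + alpha * SampleRTT
(7/8) * 150 = 131.25
(1/8) * 180 = 22.5
New EstRTT = 131.25 + 22.5 = 153.75 ms -> 153.75 ms (2 dp)

153.75


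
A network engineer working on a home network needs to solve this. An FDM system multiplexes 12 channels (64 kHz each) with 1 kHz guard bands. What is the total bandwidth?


Given: 12 channels, 64 kHz each, guard = 1 kHz
Channel bandwidth = 12 * 64 = 768 kHz
Guard bands = 11 gaps * 1 kHz = 11 kHz
Total = 768 + 11 = 779 kHz

779


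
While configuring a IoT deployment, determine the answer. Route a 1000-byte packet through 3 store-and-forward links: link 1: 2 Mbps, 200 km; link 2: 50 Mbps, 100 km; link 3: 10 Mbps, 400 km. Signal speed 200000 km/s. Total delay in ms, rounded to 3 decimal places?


Packet = 1000 bytes = 8000 bits. Store-and-forward: sum (t_trans + t_prop) per link.
Link 1: t_trans = 8000/(2*10^6) s = 4.0000 ms; t_prop = 200/200000 s = 1.0000 ms; subtotal = 5.0000 ms
Link 2: t_trans = 8000/(50*10^6) s = 0.1600 ms; t_prop = 100/200000 s = 0.5000 ms; subtotal = 0.6600 ms
Link 3: t_trans = 8000/(10*10^6) s = 0.8000 ms; t_prop = 400/200000 s = 2.0000 ms; subtotal = 2.8000 ms
End-to-end = 5.0000 + 0.6600 + 2.8000 = 8.4600 ms -> 8.460 ms (3 dp)

8.460


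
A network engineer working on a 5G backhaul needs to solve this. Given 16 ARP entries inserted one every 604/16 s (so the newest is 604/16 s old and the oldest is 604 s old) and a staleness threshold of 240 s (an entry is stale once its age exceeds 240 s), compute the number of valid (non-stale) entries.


Ages are k * 604/16 s for k = 1..16 (spacing = 37.7500 s).
Entry k is valid iff k * 604/16 <= 240 iff k <= 16 * 240 / 604 = 6.3576
n_valid = floor(6.3576) = 6
(n_stale = 16 - 6 = 10)

6


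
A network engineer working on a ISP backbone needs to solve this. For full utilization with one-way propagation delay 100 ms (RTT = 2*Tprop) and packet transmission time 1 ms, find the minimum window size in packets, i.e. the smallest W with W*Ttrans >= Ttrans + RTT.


Given: Ttrans = 1 ms, RTT = 200 ms (= 2 * Tprop, Tprop = 100 ms)
Time until first ACK returns = Ttrans + RTT = 1 + 200 = 201 ms
Need W * Ttrans >= Ttrans + RTT  ->  W >= (Ttrans + RTT) / Ttrans
(Ttrans + RTT) / Ttrans = 201 / 1 = 201
W_min = ceil(201) = 201

201


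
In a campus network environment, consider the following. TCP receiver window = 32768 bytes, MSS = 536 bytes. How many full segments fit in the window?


Given: RWND = 32768 bytes, MSS = 536 bytes
Full segments = floor(RWND / MSS)
Full segments = floor(32768 / 536)
Full segments = floor(61.1343) = 61

61


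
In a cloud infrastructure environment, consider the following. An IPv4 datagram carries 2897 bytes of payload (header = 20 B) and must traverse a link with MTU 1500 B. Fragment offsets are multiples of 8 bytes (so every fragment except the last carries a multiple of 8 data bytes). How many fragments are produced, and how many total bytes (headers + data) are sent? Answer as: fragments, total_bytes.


Max data per non-final fragment = floor((MTU - header)/8)*8 = floor((1500 - 20)/8)*8 = floor(1480/8)*8 = 1480 B
Final fragment needs no 8-byte alignment: it can carry up to MTU - header = 1480 B
Non-final fragments needed = ceil((payload - 1480) / 1480) = ceil(1417/1480) = ceil(0.9574) = 1
Number of fragments = 1 + 1 = 2
Fragment sizes (data): 1 * 1480 B + 1417 B (last, 1417 <= 1480 OK)
Total bytes sent = payload + n_frags * header = 2897 + 2*20 = 2897 + 40 = 2937 B

2, 2937


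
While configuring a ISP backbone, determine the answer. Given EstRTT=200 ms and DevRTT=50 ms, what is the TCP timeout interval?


Given: EstRTT = 200 ms, DevRTT = 50 ms
Timeout = EstRTT + 4 * DevRTT
4 * DevRTT = 4 * 50 = 200
Timeout = 200 + 200 = 400 ms

400


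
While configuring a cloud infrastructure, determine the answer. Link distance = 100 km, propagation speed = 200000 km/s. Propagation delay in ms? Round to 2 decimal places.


Given: distance = 100 km, speed = 200000 km/s
Delay = distance / speed = 100 / 200000 seconds
Delay in ms = 100 * 1000 / 200000
Delay = 0.5000 ms
Rounded to 2 dp = 0.50 ms

0.50


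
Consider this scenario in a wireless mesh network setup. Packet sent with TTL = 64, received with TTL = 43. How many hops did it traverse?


Given: initial TTL = 64, received TTL = 43
Hops = initial TTL - received TTL
Hops = 64 - 43 = 21

21


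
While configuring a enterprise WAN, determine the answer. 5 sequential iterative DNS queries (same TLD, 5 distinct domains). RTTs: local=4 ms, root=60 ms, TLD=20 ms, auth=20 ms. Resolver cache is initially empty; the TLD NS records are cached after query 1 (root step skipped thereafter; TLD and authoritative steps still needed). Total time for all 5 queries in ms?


Lookup 1 (cold cache): local + root + TLD + auth = 4 + 60 + 20 + 20 = 104 ms
Lookups 2..5 (TLD NS cached -> skip root; new domain -> still ask TLD and auth): local + TLD + auth = 4 + 20 + 20 = 44 ms each
Remaining 4 lookups: 4 * 44 = 176 ms
Total = 104 + 176 = 280 ms

280


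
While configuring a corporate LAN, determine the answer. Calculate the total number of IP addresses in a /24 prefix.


Given: CIDR prefix /24
Host bits = 32 - 24 = 8
Total addresses = 2^8 = 256

256


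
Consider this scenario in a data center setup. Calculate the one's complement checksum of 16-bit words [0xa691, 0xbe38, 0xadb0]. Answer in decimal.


Given words: [0xa691, 0xbe38, 0xadb0]
Step 1: Sum all words
Raw sum = 42641 + 48696 + 44464 = 135801
Step 2: Fold carry: (4729 + 2) = 4731
One's complement = ~4731 & 0xFFFF = 60804

60804


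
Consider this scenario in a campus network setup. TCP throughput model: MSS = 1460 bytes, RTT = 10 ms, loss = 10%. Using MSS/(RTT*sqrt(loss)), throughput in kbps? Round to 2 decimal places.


Given: MSS = 1460 bytes, RTT = 10 ms, loss = 10%
RTT in seconds = 10 / 1000 = 0.01
Loss rate = 10% = 0.1
sqrt(loss) = sqrt(0.1) = 0.316227766017
Throughput (bytes/s) = 1460 / (0.01 * 0.316227766017) = 461692.5384
Throughput (kbps) = 461692.5384 * 8 / 1000 = 3693.540307 -> 3693.54 kbps (2 dp)

3693.54


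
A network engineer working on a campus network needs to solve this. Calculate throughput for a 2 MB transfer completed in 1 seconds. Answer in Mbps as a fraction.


Given: file = 2 MB, time = 1 s
File in Mb = 2 * 8 = 16 Mb
Throughput = 16 / 1 Mbps
Throughput = 16 Mbps

16


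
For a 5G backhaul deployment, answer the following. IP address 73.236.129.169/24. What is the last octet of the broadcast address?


Given: IP = 73.236.129.169, prefix = /24
Host bits = 32 - 24 = 8
Network last octet = 169 AND mask = 0
Host part size = 2^8 - 1 = 255
Broadcast last octet = 0 OR 255 = 255

255


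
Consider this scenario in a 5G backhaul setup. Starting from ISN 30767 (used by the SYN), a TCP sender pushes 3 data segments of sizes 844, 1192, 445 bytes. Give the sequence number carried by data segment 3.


The SYN occupies sequence number ISN = 30767, so the first data byte is ISN + 1 = 30768.
SEQ of data segment i = (ISN + 1) + sum of payload sizes of segments 1..i-1.
Segment 1: SEQ = 30768, payload = 844 bytes
Segment 2: SEQ = 31612, payload = 1192 bytes
Segment 3: SEQ = 32804, payload = 445 bytes
SEQ of segment 3 = 30768 + 844 + 1192 = 32804

32804


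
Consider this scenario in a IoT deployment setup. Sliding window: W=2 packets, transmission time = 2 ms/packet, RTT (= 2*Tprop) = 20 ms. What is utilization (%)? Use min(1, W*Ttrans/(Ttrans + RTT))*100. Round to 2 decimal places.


Given: W = 2, Ttrans = 2 ms, RTT = 20 ms (= 2 * Tprop, Tprop = 10 ms)
Cycle time = Ttrans + RTT = 2 + 20 = 22 ms (first packet sent until its ACK returns)
W * Ttrans = 2 * 2 = 4 ms of sending per cycle
W * Ttrans / (Ttrans + RTT) = 4 / 22 = 0.181818
U = min(1, 0.181818) = 0.181818
U% = 18.18%

18.18


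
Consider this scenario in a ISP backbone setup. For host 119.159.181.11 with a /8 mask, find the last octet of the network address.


Given: IP = 119.159.181.11, prefix = /8
Subnet mask = 255.0.0.0
Last octet of IP: 11
Last octet of mask: 0
Network last octet = 11 AND 0 = 0

0


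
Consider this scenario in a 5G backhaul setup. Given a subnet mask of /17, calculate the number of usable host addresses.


Given: subnet mask /17
Host bits = 32 - 17 = 15
Total addresses = 2^15 = 32768
Usable hosts = 32768 - 2 (network + broadcast) = 32766

32766


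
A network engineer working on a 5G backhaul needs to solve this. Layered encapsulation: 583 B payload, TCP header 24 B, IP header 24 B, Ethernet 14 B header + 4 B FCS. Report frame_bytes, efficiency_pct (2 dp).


TCP segment = 583 + 24 = 607 B
IP packet = 607 + 24 = 631 B
Ethernet frame = 631 + 14 + 4 = 649 B
Efficiency = app / frame = 583 / 649 = 0.898305 = 89.8305% -> 89.83% (2 dp)

649, 89.83


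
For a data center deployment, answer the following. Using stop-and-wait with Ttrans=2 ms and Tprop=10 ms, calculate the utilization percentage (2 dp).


Given: Ttrans = 2 ms, Tprop = 10 ms
RTT = 2 * Tprop = 2 * 10 = 20 ms
U = Ttrans / (Ttrans + RTT)
U = 2 / (2 + 20)
U = 2 / 22 = 0.090909
U% = 9.09%

9.09


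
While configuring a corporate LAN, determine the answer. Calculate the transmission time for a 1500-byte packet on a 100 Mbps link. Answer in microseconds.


Given: packet = 1500 bytes, bandwidth = 100 Mbps
Packet in bits = 1500 * 8 = 12000 bits
Bandwidth = 100 * 10^6 = 100000000 bps
Time = 12000 / 100000000 seconds
Time in us = 12000 * 10^6 / 100000000 = 120

120


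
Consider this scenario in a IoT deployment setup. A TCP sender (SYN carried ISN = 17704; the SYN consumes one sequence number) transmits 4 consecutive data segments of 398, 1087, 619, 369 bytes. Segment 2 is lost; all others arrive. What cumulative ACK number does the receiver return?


SYN uses sequence number 17704; first data byte = ISN + 1 = 17705.
Segment 1: SEQ = 17705, len = 398 B, covers [17705, 18102]
Segment 2: SEQ = 18103, len = 1087 B, covers [18103, 19189] [LOST]
Segment 3: SEQ = 19190, len = 619 B, covers [19190, 19808]
Segment 4: SEQ = 19809, len = 369 B, covers [19809, 20177]
In-order data received: bytes [17705, 18102] (segments 1..1).
Segment 2 missing -> gap begins at byte 18103; later segments buffered out of order.
Cumulative ACK = next expected in-order byte = 17705 + 398 = 18103

18103


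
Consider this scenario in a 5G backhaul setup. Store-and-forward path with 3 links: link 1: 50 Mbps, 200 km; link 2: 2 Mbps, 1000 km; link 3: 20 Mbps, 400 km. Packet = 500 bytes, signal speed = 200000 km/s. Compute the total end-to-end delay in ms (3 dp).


Packet = 500 bytes = 4000 bits. Store-and-forward: sum (t_trans + t_prop) per link.
Link 1: t_trans = 4000/(50*10^6) s = 0.0800 ms; t_prop = 200/200000 s = 1.0000 ms; subtotal = 1.0800 ms
Link 2: t_trans = 4000/(2*10^6) s = 2.0000 ms; t_prop = 1000/200000 s = 5.0000 ms; subtotal = 7.0000 ms
Link 3: t_trans = 4000/(20*10^6) s = 0.2000 ms; t_prop = 400/200000 s = 2.0000 ms; subtotal = 2.2000 ms
End-to-end = 1.0800 + 7.0000 + 2.2000 = 10.2800 ms -> 10.280 ms (3 dp)

10.280


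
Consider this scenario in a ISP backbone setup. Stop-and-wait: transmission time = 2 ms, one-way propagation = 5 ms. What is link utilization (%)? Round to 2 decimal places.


Given: Ttrans = 2 ms, Tprop = 5 ms
RTT = 2 * Tprop = 2 * 5 = 10 ms
U = Ttrans / (Ttrans + RTT)
U = 2 / (2 + 10)
U = 2 / 12 = 0.166667
U% = 16.67%

16.67


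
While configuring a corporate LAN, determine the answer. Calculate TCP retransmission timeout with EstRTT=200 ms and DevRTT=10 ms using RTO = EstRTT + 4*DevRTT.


Given: EstRTT = 200 ms, DevRTT = 10 ms
Timeout = EstRTT + 4 * DevRTT
4 * DevRTT = 4 * 10 = 40
Timeout = 200 + 40 = 240 ms

240


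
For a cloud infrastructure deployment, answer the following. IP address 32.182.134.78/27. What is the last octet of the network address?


Given: IP = 32.182.134.78, prefix = /27
Subnet mask = 255.255.255.224
Last octet of IP: 78
Last octet of mask: 224
Network last octet = 78 AND 224 = 64

64


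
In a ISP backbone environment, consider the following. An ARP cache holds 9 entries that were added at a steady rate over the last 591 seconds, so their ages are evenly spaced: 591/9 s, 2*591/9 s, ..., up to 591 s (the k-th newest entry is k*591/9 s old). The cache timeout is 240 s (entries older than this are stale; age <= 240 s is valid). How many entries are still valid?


Ages are k * 591/9 s for k = 1..9 (spacing = 65.6667 s).
Entry k is valid iff k * 591/9 <= 240 iff k <= 9 * 240 / 591 = 3.6548
n_valid = floor(3.6548) = 3
(n_stale = 9 - 3 = 6)

3


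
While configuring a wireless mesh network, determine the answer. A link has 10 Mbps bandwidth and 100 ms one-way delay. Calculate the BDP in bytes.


Given: bandwidth = 10 Mbps, delay = 100 ms
BDP in bits = 10 * 10^6 * 100 / 1000
BDP in bits = 1000000
BDP in bytes = 1000000 / 8 = 125000

125000


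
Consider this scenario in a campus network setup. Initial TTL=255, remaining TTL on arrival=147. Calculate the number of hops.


Given: initial TTL = 255, received TTL = 147
Hops = initial TTL - received TTL
Hops = 255 - 147 = 108

108


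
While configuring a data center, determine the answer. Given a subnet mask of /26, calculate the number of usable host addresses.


Given: subnet mask /26
Host bits = 32 - 26 = 6
Total addresses = 2^6 = 64
Usable hosts = 64 - 2 (network + broadcast) = 62

62


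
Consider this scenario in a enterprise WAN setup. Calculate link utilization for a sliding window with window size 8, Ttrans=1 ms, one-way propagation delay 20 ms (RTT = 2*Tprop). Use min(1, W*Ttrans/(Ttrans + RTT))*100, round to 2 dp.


Given: W = 8, Ttrans = 1 ms, RTT = 40 ms (= 2 * Tprop, Tprop = 20 ms)
Cycle time = Ttrans + RTT = 1 + 40 = 41 ms (first packet sent until its ACK returns)
W * Ttrans = 8 * 1 = 8 ms of sending per cycle
W * Ttrans / (Ttrans + RTT) = 8 / 41 = 0.195122
U = min(1, 0.195122) = 0.195122
U% = 19.51%

19.51


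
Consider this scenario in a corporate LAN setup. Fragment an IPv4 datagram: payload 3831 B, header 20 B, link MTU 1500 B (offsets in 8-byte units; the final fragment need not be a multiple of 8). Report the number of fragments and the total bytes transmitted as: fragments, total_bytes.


Max data per non-final fragment = floor((MTU - header)/8)*8 = floor((1500 - 20)/8)*8 = floor(1480/8)*8 = 1480 B
Final fragment needs no 8-byte alignment: it can carry up to MTU - header = 1480 B
Non-final fragments needed = ceil((payload - 1480) / 1480) = ceil(2351/1480) = ceil(1.5885) = 2
Number of fragments = 2 + 1 = 3
Fragment sizes (data): 2 * 1480 B + 871 B (last, 871 <= 1480 OK)
Total bytes sent = payload + n_frags * header = 3831 + 3*20 = 3831 + 60 = 3891 B

3, 3891


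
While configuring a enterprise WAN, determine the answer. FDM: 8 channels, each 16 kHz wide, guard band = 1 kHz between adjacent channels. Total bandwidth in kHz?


Given: 8 channels, 16 kHz each, guard = 1 kHz
Channel bandwidth = 8 * 16 = 128 kHz
Guard bands = 7 gaps * 1 kHz = 7 kHz
Total = 128 + 7 = 135 kHz

135


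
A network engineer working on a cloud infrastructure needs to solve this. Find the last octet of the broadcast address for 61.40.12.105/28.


Given: IP = 61.40.12.105, prefix = /28
Host bits = 32 - 28 = 4
Network last octet = 105 AND mask = 96
Host part size = 2^4 - 1 = 15
Broadcast last octet = 96 OR 15 = 111

111


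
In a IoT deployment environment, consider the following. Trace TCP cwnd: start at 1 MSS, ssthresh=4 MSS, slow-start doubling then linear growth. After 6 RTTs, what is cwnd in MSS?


RTT 0: cwnd = 1 MSS (initial)
RTT 1: cwnd = 2 MSS (slow start, doubled)
RTT 2: cwnd = 4 MSS (slow start, doubled)
RTT 3: cwnd = 5 MSS (congestion avoidance, +1)
RTT 4: cwnd = 6 MSS (congestion avoidance, +1)
RTT 5: cwnd = 7 MSS (congestion avoidance, +1)
RTT 6: cwnd = 8 MSS (congestion avoidance, +1)

8


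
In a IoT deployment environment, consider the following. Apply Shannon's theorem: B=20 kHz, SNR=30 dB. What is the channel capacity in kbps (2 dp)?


Given: B = 20 kHz, SNR = 30 dB
SNR linear = 10^(30/10) = 1000
1 + SNR = 1001
log2(1001) = 9.9672262588
C = 20 * 1000 * 9.9672262588 = 199344.5252 bps
C = 199.344525 kbps -> 199.34 kbps (2 dp)

199.34


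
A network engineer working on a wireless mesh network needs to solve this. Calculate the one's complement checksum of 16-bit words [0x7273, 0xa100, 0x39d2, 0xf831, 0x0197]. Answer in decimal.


Given words: [0x7273, 0xa100, 0x39d2, 0xf831, 0x0197]
Step 1: Sum all words
Raw sum = 29299 + 41216 + 14802 + 63537 + 407 = 149261
Step 2: Fold carry: (18189 + 2) = 18191
One's complement = ~18191 & 0xFFFF = 47344

47344


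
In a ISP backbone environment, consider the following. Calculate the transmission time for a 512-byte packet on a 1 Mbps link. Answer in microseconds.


Given: packet = 512 bytes, bandwidth = 1 Mbps
Packet in bits = 512 * 8 = 4096 bits
Bandwidth = 1 * 10^6 = 1000000 bps
Time = 4096 / 1000000 seconds
Time in us = 4096 * 10^6 / 1000000 = 4096

4096


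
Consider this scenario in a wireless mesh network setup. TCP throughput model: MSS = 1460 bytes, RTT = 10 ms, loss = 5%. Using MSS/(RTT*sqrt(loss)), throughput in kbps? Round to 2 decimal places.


Given: MSS = 1460 bytes, RTT = 10 ms, loss = 5%
RTT in seconds = 10 / 1000 = 0.01
Loss rate = 5% = 0.05
sqrt(loss) = sqrt(0.05) = 0.223606797750
Throughput (bytes/s) = 1460 / (0.01 * 0.223606797750) = 652931.8494
Throughput (kbps) = 652931.8494 * 8 / 1000 = 5223.454795 -> 5223.45 kbps (2 dp)

5223.45


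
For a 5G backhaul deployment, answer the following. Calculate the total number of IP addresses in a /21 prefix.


Given: CIDR prefix /21
Host bits = 32 - 21 = 11
Total addresses = 2^11 = 2048

2048


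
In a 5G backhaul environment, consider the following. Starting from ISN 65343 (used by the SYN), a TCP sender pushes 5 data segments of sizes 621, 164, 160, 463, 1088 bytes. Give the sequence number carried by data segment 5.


The SYN occupies sequence number ISN = 65343, so the first data byte is ISN + 1 = 65344.
SEQ of data segment i = (ISN + 1) + sum of payload sizes of segments 1..i-1.
Segment 1: SEQ = 65344, payload = 621 bytes
Segment 2: SEQ = 65965, payload = 164 bytes
Segment 3: SEQ = 66129, payload = 160 bytes
Segment 4: SEQ = 66289, payload = 463 bytes
Segment 5: SEQ = 66752, payload = 1088 bytes
SEQ of segment 5 = 65344 + 621 + 164 + 160 + 463 = 66752

66752


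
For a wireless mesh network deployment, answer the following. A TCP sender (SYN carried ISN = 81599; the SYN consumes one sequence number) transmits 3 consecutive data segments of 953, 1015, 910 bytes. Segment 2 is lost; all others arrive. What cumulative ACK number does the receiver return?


SYN uses sequence number 81599; first data byte = ISN + 1 = 81600.
Segment 1: SEQ = 81600, len = 953 B, covers [81600, 82552]
Segment 2: SEQ = 82553, len = 1015 B, covers [82553, 83567] [LOST]
Segment 3: SEQ = 83568, len = 910 B, covers [83568, 84477]
In-order data received: bytes [81600, 82552] (segments 1..1).
Segment 2 missing -> gap begins at byte 82553; later segments buffered out of order.
Cumulative ACK = next expected in-order byte = 81600 + 953 = 82553

82553


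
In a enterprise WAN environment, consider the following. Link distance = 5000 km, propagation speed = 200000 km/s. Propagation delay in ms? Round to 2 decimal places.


Given: distance = 5000 km, speed = 200000 km/s
Delay = distance / speed = 5000 / 200000 seconds
Delay in ms = 5000 * 1000 / 200000
Delay = 25.0000 ms
Rounded to 2 dp = 25.00 ms

25.00


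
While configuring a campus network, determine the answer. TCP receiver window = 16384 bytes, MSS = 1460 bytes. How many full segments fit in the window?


Given: RWND = 16384 bytes, MSS = 1460 bytes
Full segments = floor(RWND / MSS)
Full segments = floor(16384 / 1460)
Full segments = floor(11.2219) = 11

11


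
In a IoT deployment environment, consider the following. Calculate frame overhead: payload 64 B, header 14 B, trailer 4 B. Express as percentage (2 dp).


Given: payload = 64 B, header = 14 B, trailer = 4 B
Overhead bytes = header + trailer = 14 + 4 = 18
Total frame = payload + overhead = 64 + 18 = 82
Overhead % = 18 / 82 * 100 = 21.9512% -> 21.95% (2 dp)

21.95


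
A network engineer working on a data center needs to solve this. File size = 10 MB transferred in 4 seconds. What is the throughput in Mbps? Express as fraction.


Given: file = 10 MB, time = 4 s
File in Mb = 10 * 8 = 80 Mb
Throughput = 80 / 4 Mbps
Throughput = 20 Mbps

20


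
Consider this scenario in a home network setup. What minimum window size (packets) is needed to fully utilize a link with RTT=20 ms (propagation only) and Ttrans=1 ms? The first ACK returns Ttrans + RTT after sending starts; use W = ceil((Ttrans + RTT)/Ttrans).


Given: Ttrans = 1 ms, RTT = 20 ms (= 2 * Tprop, Tprop = 10 ms)
Time until first ACK returns = Ttrans + RTT = 1 + 20 = 21 ms
Need W * Ttrans >= Ttrans + RTT  ->  W >= (Ttrans + RTT) / Ttrans
(Ttrans + RTT) / Ttrans = 21 / 1 = 21
W_min = ceil(21) = 21

21


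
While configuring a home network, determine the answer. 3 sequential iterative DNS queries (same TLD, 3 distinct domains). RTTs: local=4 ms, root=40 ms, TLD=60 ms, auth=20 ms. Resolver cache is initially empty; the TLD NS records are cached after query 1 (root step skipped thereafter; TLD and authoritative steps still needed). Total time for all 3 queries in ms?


Lookup 1 (cold cache): local + root + TLD + auth = 4 + 40 + 60 + 20 = 124 ms
Lookups 2..3 (TLD NS cached -> skip root; new domain -> still ask TLD and auth): local + TLD + auth = 4 + 60 + 20 = 84 ms each
Remaining 2 lookups: 2 * 84 = 168 ms
Total = 124 + 168 = 292 ms

292


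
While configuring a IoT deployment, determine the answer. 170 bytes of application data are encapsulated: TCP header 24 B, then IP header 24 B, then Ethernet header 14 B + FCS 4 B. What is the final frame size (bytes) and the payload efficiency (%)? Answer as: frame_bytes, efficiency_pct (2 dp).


TCP segment = 170 + 24 = 194 B
IP packet = 194 + 24 = 218 B
Ethernet frame = 218 + 14 + 4 = 236 B
Efficiency = app / frame = 170 / 236 = 0.720339 = 72.0339% -> 72.03% (2 dp)

236, 72.03


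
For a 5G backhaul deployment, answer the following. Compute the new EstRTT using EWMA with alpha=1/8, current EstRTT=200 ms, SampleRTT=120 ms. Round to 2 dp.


Given: EstRTT = 200 ms, SampleRTT = 120 ms, alpha = 1/8
New EstRTT = (1 - alpha) * EstRTT + alpha * SampleRTT
(7/8) * 200 = 175
(1/8) * 120 = 15
New EstRTT = 175 + 15 = 190 ms -> 190.00 ms (2 dp)

190.00


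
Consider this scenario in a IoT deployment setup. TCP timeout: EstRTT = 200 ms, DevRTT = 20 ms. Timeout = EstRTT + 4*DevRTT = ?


Given: EstRTT = 200 ms, DevRTT = 20 ms
Timeout = EstRTT + 4 * DevRTT
4 * DevRTT = 4 * 20 = 80
Timeout = 200 + 80 = 280 ms

280


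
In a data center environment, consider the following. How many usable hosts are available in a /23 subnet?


Given: subnet mask /23
Host bits = 32 - 23 = 9
Total addresses = 2^9 = 512
Usable hosts = 512 - 2 (network + broadcast) = 510

510


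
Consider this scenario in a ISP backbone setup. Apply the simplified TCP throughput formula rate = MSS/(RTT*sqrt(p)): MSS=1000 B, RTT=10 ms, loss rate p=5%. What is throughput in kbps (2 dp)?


Given: MSS = 1000 bytes, RTT = 10 ms, loss = 5%
RTT in seconds = 10 / 1000 = 0.01
Loss rate = 5% = 0.05
sqrt(loss) = sqrt(0.05) = 0.223606797750
Throughput (bytes/s) = 1000 / (0.01 * 0.223606797750) = 447213.5955
Throughput (kbps) = 447213.5955 * 8 / 1000 = 3577.708764 -> 3577.71 kbps (2 dp)

3577.71


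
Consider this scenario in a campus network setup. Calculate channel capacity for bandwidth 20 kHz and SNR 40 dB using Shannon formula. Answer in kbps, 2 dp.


Given: B = 20 kHz, SNR = 40 dB
SNR linear = 10^(40/10) = 10000
1 + SNR = 10001
log2(10001) = 13.2878566418
C = 20 * 1000 * 13.2878566418 = 265757.1328 bps
C = 265.757133 kbps -> 265.76 kbps (2 dp)

265.76


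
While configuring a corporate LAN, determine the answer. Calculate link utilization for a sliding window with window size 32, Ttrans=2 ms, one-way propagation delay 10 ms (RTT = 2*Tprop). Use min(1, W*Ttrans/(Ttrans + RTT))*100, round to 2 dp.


Given: W = 32, Ttrans = 2 ms, RTT = 20 ms (= 2 * Tprop, Tprop = 10 ms)
Cycle time = Ttrans + RTT = 2 + 20 = 22 ms (first packet sent until its ACK returns)
W * Ttrans = 32 * 2 = 64 ms of sending per cycle
W * Ttrans / (Ttrans + RTT) = 64 / 22 = 2.909091
U = min(1, 2.909091) = 1.000000
U% = 100.00%

100.00


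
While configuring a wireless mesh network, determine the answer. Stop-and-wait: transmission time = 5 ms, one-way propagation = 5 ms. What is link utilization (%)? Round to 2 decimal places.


Given: Ttrans = 5 ms, Tprop = 5 ms
RTT = 2 * Tprop = 2 * 5 = 10 ms
U = Ttrans / (Ttrans + RTT)
U = 5 / (5 + 10)
U = 5 / 15 = 0.333333
U% = 33.33%

33.33


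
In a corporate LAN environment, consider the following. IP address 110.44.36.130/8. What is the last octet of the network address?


Given: IP = 110.44.36.130, prefix = /8
Subnet mask = 255.0.0.0
Last octet of IP: 130
Last octet of mask: 0
Network last octet = 130 AND 0 = 0

0


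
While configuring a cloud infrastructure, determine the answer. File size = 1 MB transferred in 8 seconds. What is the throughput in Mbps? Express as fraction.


Given: file = 1 MB, time = 8 s
File in Mb = 1 * 8 = 8 Mb
Throughput = 8 / 8 Mbps
Throughput = 1 Mbps

1


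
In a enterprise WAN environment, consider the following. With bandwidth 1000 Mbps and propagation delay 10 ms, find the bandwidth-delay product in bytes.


Given: bandwidth = 1000 Mbps, delay = 10 ms
BDP in bits = 1000 * 10^6 * 10 / 1000
BDP in bits = 10000000
BDP in bytes = 10000000 / 8 = 1250000

1250000


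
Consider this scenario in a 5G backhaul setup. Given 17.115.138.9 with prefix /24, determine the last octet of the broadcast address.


Given: IP = 17.115.138.9, prefix = /24
Host bits = 32 - 24 = 8
Network last octet = 9 AND mask = 0
Host part size = 2^8 - 1 = 255
Broadcast last octet = 0 OR 255 = 255

255


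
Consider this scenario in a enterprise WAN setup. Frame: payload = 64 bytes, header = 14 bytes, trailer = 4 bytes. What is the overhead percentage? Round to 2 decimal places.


Given: payload = 64 B, header = 14 B, trailer = 4 B
Overhead bytes = header + trailer = 14 + 4 = 18
Total frame = payload + overhead = 64 + 18 = 82
Overhead % = 18 / 82 * 100 = 21.9512% -> 21.95% (2 dp)

21.95


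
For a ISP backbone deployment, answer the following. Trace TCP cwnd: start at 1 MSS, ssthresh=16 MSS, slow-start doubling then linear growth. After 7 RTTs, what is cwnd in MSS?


RTT 0: cwnd = 1 MSS (initial)
RTT 1: cwnd = 2 MSS (slow start, doubled)
RTT 2: cwnd = 4 MSS (slow start, doubled)
RTT 3: cwnd = 8 MSS (slow start, doubled)
RTT 4: cwnd = 16 MSS (slow start, doubled)
RTT 5: cwnd = 17 MSS (congestion avoidance, +1)
RTT 6: cwnd = 18 MSS (congestion avoidance, +1)
RTT 7: cwnd = 19 MSS (congestion avoidance, +1)

19


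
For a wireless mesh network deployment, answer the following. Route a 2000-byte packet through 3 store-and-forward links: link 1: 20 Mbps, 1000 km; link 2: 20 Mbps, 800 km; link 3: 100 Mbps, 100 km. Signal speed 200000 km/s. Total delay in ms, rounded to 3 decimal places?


Packet = 2000 bytes = 16000 bits. Store-and-forward: sum (t_trans + t_prop) per link.
Link 1: t_trans = 16000/(20*10^6) s = 0.8000 ms; t_prop = 1000/200000 s = 5.0000 ms; subtotal = 5.8000 ms
Link 2: t_trans = 16000/(20*10^6) s = 0.8000 ms; t_prop = 800/200000 s = 4.0000 ms; subtotal = 4.8000 ms
Link 3: t_trans = 16000/(100*10^6) s = 0.1600 ms; t_prop = 100/200000 s = 0.5000 ms; subtotal = 0.6600 ms
End-to-end = 5.8000 + 4.8000 + 0.6600 = 11.2600 ms -> 11.260 ms (3 dp)

11.260


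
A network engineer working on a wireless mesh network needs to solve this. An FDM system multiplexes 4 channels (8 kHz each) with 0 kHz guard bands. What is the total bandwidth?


Given: 4 channels, 8 kHz each, guard = 0 kHz
Channel bandwidth = 4 * 8 = 32 kHz
Guard bands = 3 gaps * 0 kHz = 0 kHz
Total = 32 + 0 = 32 kHz

32


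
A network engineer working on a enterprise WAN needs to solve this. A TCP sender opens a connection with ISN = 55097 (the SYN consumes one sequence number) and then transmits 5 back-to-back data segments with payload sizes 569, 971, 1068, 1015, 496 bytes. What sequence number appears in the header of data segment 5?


The SYN occupies sequence number ISN = 55097, so the first data byte is ISN + 1 = 55098.
SEQ of data segment i = (ISN + 1) + sum of payload sizes of segments 1..i-1.
Segment 1: SEQ = 55098, payload = 569 bytes
Segment 2: SEQ = 55667, payload = 971 bytes
Segment 3: SEQ = 56638, payload = 1068 bytes
Segment 4: SEQ = 57706, payload = 1015 bytes
Segment 5: SEQ = 58721, payload = 496 bytes
SEQ of segment 5 = 55098 + 569 + 971 + 1068 + 1015 = 58721

58721


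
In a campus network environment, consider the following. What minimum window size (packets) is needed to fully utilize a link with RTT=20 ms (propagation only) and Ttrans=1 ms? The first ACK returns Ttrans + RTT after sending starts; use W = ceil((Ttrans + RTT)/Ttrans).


Given: Ttrans = 1 ms, RTT = 20 ms (= 2 * Tprop, Tprop = 10 ms)
Time until first ACK returns = Ttrans + RTT = 1 + 20 = 21 ms
Need W * Ttrans >= Ttrans + RTT  ->  W >= (Ttrans + RTT) / Ttrans
(Ttrans + RTT) / Ttrans = 21 / 1 = 21
W_min = ceil(21) = 21

21


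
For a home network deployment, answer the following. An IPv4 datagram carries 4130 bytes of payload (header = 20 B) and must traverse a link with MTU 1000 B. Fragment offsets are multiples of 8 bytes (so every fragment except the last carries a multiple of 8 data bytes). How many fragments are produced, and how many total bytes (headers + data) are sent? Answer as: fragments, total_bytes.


Max data per non-final fragment = floor((MTU - header)/8)*8 = floor((1000 - 20)/8)*8 = floor(980/8)*8 = 976 B
Final fragment needs no 8-byte alignment: it can carry up to MTU - header = 980 B
Non-final fragments needed = ceil((payload - 980) / 976) = ceil(3150/976) = ceil(3.2275) = 4
Number of fragments = 4 + 1 = 5
Fragment sizes (data): 4 * 976 B + 226 B (last, 226 <= 980 OK)
Total bytes sent = payload + n_frags * header = 4130 + 5*20 = 4130 + 100 = 4230 B

5, 4230


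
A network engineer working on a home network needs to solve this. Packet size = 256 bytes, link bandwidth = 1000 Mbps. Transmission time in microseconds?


Given: packet = 256 bytes, bandwidth = 1000 Mbps
Packet in bits = 256 * 8 = 2048 bits
Bandwidth = 1000 * 10^6 = 1000000000 bps
Time = 2048 / 1000000000 seconds
Time in us = 2048 * 10^6 / 1000000000 = 2.048

2.048


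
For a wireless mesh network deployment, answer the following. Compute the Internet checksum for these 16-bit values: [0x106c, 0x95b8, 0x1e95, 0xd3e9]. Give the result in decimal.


Given words: [0x106c, 0x95b8, 0x1e95, 0xd3e9]
Step 1: Sum all words
Raw sum = 4204 + 38328 + 7829 + 54249 = 104610
Step 2: Fold carry: (39074 + 1) = 39075
One's complement = ~39075 & 0xFFFF = 26460

26460


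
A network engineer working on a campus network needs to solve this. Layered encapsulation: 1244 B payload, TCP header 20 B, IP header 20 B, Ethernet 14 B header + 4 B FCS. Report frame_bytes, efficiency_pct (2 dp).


TCP segment = 1244 + 20 = 1264 B
IP packet = 1264 + 20 = 1284 B
Ethernet frame = 1284 + 14 + 4 = 1302 B
Efficiency = app / frame = 1244 / 1302 = 0.955453 = 95.5453% -> 95.55% (2 dp)

1302, 95.55


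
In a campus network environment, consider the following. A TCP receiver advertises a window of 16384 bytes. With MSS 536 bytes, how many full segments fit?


Given: RWND = 16384 bytes, MSS = 536 bytes
Full segments = floor(RWND / MSS)
Full segments = floor(16384 / 536)
Full segments = floor(30.5672) = 30

30


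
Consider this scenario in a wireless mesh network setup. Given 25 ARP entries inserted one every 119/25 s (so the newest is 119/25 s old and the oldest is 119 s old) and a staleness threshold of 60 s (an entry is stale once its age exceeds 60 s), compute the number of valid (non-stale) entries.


Ages are k * 119/25 s for k = 1..25 (spacing = 4.7600 s).
Entry k is valid iff k * 119/25 <= 60 iff k <= 25 * 60 / 119 = 12.6050
n_valid = floor(12.6050) = 12
(n_stale = 25 - 12 = 13)

12


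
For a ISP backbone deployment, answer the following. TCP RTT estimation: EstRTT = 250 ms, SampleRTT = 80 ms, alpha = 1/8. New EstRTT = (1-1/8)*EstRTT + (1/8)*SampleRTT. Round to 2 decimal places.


Given: EstRTT = 250 ms, SampleRTT = 80 ms, alpha = 1/8
New EstRTT = (1 - alpha) * EstRTT + alpha * SampleRTT
(7/8) * 250 = 218.75
(1/8) * 80 = 10
New EstRTT = 218.75 + 10 = 228.75 ms -> 228.75 ms (2 dp)

228.75


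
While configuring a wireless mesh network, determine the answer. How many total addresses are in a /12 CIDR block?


Given: CIDR prefix /12
Host bits = 32 - 12 = 20
Total addresses = 2^20 = 1048576

1048576


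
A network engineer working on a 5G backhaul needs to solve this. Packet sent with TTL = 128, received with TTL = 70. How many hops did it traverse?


Given: initial TTL = 128, received TTL = 70
Hops = initial TTL - received TTL
Hops = 128 - 70 = 58

58


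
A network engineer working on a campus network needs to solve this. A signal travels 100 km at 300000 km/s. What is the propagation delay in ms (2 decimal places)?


Given: distance = 100 km, speed = 300000 km/s
Delay = distance / speed = 100 / 300000 seconds
Delay in ms = 100 * 1000 / 300000
Delay = 0.3333 ms
Rounded to 2 dp = 0.33 ms

0.33
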